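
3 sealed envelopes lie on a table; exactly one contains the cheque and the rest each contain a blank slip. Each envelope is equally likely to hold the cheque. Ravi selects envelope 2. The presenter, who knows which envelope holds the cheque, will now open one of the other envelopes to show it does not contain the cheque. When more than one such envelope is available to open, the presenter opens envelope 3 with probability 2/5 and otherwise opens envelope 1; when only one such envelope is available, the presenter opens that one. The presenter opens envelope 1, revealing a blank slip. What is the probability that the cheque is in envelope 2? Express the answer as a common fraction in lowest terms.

Apply Bayes' rule, conditioning on where the cheque actually is.
If it is in envelope 1 (prior 1/3): the presenter opened envelope 1, so this case is ruled out; weight (1/3)·0 = 0.
If it is in envelope 2 (prior 1/3): envelope 3 is available but not opened, probability 3/5; weight (1/3)·(3/5) = 1/5.
If it is in envelope 3 (prior 1/3): only envelope 1 is available, probability 1; weight (1/3)·1 = 1/3.
The weights sum to 8/15.
So P(the cheque in envelope 2 | the presenter opened envelope 1) = (1/5) / (8/15) = 3/8.

3/8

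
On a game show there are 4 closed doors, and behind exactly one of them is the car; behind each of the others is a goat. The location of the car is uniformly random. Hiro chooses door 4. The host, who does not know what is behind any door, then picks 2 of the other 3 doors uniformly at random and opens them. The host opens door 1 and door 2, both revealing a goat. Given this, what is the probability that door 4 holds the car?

1/2

Condition on the true location of the car.
If it is behind either of doors 1 and 2 (prior 1/4 each): that door was opened and seen not to hold the prize — ruled out; weight (1/4)·0 = 0 each.
If it is behind either of doors 3 and 4 (prior 1/4 each): the host picks exactly this set with probability 1/3 regardless, and none is the prize; weight (1/4)·(1/3) = 1/12 each.
The weights sum to 1/6.
So P(the car behind door 4 | the host opened door 1 and door 2) = (1/12) / (1/6) = 1/2.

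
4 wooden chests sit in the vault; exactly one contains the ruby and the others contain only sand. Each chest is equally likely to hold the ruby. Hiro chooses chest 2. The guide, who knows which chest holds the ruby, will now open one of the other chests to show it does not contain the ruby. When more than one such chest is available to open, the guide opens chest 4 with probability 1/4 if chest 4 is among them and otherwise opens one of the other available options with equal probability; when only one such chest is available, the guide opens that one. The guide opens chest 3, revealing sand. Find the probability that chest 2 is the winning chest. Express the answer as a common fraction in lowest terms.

3/13

Consider each possible location of the ruby in turn.
If it is in chest 1 (prior 1/4): chest 4 is available but not opened, probability 3/4; weight (1/4)·(3/4) = 3/16.
If it is in chest 2 (prior 1/4): chest 4 is available but not opened; chest 3 gets probability (1 − 1/4)/2 = 3/8; weight (1/4)·(3/8) = 3/32.
If it is in chest 3 (prior 1/4): the guide opened chest 3, so this case is ruled out; weight (1/4)·0 = 0.
If it is in chest 4 (prior 1/4): chest 4 holds the prize so is unavailable; the guide chooses uniformly among the 2 others, probability 1/2; weight (1/4)·(1/2) = 1/8.
The weights sum to 13/32.
So P(the ruby in chest 2 | the guide opened chest 3) = (3/32) / (13/32) = 3/13.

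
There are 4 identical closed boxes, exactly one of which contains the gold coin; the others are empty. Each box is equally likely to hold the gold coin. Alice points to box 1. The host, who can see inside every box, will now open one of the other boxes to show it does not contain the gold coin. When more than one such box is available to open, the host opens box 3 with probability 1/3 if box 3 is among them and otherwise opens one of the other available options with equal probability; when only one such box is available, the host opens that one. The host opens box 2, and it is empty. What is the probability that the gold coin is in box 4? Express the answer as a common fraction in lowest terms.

Apply Bayes' rule, conditioning on where the gold coin actually is.
If it is in box 1 (prior 1/4): box 3 is available but not opened; box 2 gets probability (1 − 1/3)/2 = 1/3; weight (1/4)·(1/3) = 1/12.
If it is in box 2 (prior 1/4): the host opened box 2, so this case is ruled out; weight (1/4)·0 = 0.
If it is in box 3 (prior 1/4): box 3 holds the prize so is unavailable; the host chooses uniformly among the 2 others, probability 1/2; weight (1/4)·(1/2) = 1/8.
If it is in box 4 (prior 1/4): box 3 is available but not opened, probability 2/3; weight (1/4)·(2/3) = 1/6.
The weights sum to 3/8.
So P(the gold coin in box 4 | the host opened box 2) = (1/6) / (3/8) = 4/9.

4/9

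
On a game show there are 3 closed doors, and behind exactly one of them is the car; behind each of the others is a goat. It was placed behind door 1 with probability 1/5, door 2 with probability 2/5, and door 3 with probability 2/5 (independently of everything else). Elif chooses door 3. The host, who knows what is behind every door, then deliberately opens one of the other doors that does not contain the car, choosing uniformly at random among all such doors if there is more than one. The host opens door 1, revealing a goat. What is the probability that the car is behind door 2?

Condition on the true location of the car.
If it is behind door 1 (prior 1/5): the host opened door 1, so this case is ruled out; weight (1/5)·0 = 0.
If it is behind door 2 (prior 2/5): the host has no choice, probability 1; weight (2/5)·1 = 2/5.
If it is behind door 3 (prior 2/5): the host has 2 equally likely choices, so probability 1/2; weight (2/5)·(1/2) = 1/5.
The weights sum to 3/5.
So P(the car behind door 2 | the host opened door 1) = (2/5) / (3/5) = 2/3.

2/3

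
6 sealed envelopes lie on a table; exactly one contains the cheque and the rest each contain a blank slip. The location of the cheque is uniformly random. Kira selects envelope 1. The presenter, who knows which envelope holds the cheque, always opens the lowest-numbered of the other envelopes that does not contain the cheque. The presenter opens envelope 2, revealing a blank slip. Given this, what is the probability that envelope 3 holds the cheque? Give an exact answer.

1/5

Condition on the true location of the cheque.
If it is in any of envelopes 1, 3, 4, 5, and 6 (prior 1/6 each): envelope 2 is the lowest-numbered option available, probability 1; weight (1/6)·1 = 1/6 each.
If it is in envelope 2 (prior 1/6): the presenter opened envelope 2, so this case is ruled out; weight (1/6)·0 = 0.
The weights sum to 5/6.
So P(the cheque in envelope 3 | the presenter opened envelope 2) = (1/6) / (5/6) = 1/5.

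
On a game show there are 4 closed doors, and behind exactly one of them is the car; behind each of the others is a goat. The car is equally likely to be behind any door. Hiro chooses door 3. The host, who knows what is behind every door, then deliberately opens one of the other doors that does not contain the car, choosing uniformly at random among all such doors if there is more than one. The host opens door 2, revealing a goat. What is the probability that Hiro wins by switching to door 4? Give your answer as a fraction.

Condition on the true location of the car.
If it is behind either of doors 1 and 4 (prior 1/4 each): the host has 2 equally likely choices, so probability 1/2; weight (1/4)·(1/2) = 1/8 each.
If it is behind door 2 (prior 1/4): the host opened door 2, so this case is ruled out; weight (1/4)·0 = 0.
If it is behind door 3 (prior 1/4): the host has 3 equally likely choices, so probability 1/3; weight (1/4)·(1/3) = 1/12.
The weights sum to 1/3.
So P(the car behind door 4 | the host opened door 2) = (1/8) / (1/3) = 3/8.

3/8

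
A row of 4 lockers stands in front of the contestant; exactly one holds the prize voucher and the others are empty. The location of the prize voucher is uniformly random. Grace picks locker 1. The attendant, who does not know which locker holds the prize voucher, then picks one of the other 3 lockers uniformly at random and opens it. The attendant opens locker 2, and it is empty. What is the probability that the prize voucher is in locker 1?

1/3

Because the attendant chose which locker to open without knowing where the prize voucher is, the choice is independent of the prize location. Learning that locker 2 does not hold the prize voucher simply rules out that one location and leaves the remaining 3 lockers still equally likely by symmetry.
So P(the prize voucher in locker 1) = 1/3.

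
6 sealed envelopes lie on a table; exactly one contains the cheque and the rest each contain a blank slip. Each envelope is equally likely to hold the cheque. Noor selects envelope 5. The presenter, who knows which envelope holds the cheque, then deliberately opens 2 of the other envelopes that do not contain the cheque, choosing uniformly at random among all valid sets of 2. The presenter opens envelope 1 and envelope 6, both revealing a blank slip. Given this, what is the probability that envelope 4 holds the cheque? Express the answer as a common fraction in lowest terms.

5/18

Condition on the true location of the cheque.
If it is in either of envelopes 1 and 6 (prior 1/6 each): that envelope was opened and seen not to hold the prize — ruled out; weight (1/6)·0 = 0 each.
If it is in any of envelopes 2, 3, and 4 (prior 1/6 each): the presenter has 6 equally likely choices, so probability 1/6; weight (1/6)·(1/6) = 1/36 each.
If it is in envelope 5 (prior 1/6): the presenter has 10 equally likely choices, so probability 1/10; weight (1/6)·(1/10) = 1/60.
The weights sum to 1/10.
So P(the cheque in envelope 4 | the presenter opened envelope 1 and envelope 6) = (1/36) / (1/10) = 5/18.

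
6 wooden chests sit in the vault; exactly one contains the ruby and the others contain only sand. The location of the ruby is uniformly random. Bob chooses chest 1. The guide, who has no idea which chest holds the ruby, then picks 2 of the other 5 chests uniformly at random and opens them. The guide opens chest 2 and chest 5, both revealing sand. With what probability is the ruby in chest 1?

1/4

Condition on the true location of the ruby.
If it is in any of chests 1, 3, 4, and 6 (prior 1/6 each): the guide picks exactly this set with probability 1/10 regardless, and none is the prize; weight (1/6)·(1/10) = 1/60 each.
If it is in either of chests 2 and 5 (prior 1/6 each): that chest was opened and seen not to hold the prize — ruled out; weight (1/6)·0 = 0 each.
The weights sum to 1/15.
So P(the ruby in chest 1 | the guide opened chest 2 and chest 5) = (1/60) / (1/15) = 1/4.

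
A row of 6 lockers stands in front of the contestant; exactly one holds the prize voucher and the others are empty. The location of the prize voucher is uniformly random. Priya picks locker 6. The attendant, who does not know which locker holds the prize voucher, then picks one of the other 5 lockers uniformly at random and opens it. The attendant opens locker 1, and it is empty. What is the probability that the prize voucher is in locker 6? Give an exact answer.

1/5

Consider each possible location of the prize voucher in turn.
If it is in locker 1 (prior 1/6): the attendant opened locker 1, so this case is ruled out; weight (1/6)·0 = 0.
If it is in any of lockers 2, 3, 4, 5, and 6 (prior 1/6 each): the attendant picks locker 1 with probability 1/5 regardless, and it is not the prize; weight (1/6)·(1/5) = 1/30 each.
The weights sum to 1/6.
So P(the prize voucher in locker 6 | the attendant opened locker 1) = (1/30) / (1/6) = 1/5.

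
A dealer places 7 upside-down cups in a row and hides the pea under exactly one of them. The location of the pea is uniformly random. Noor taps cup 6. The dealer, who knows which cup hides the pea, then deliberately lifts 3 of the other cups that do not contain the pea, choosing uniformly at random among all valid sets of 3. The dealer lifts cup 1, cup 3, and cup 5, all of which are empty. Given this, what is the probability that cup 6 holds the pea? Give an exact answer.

Condition on the true location of the pea.
If it is under any of cups 1, 3, and 5 (prior 1/7 each): that cup was opened and seen not to hold the prize — ruled out; weight (1/7)·0 = 0 each.
If it is under any of cups 2, 4, and 7 (prior 1/7 each): the dealer has 10 equally likely choices, so probability 1/10; weight (1/7)·(1/10) = 1/70 each.
If it is under cup 6 (prior 1/7): the dealer has 20 equally likely choices, so probability 1/20; weight (1/7)·(1/20) = 1/140.
The weights sum to 1/20.
So P(the pea under cup 6 | the dealer opened cup 1, cup 3, and cup 5) = (1/140) / (1/20) = 1/7.

1/7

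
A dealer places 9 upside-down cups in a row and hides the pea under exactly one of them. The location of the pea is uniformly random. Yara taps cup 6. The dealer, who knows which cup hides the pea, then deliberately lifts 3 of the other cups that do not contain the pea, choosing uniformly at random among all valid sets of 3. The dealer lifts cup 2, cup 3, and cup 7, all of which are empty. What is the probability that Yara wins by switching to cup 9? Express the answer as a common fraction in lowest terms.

Consider each possible location of the pea in turn.
If it is under any of cups 1, 4, 5, 8, and 9 (prior 1/9 each): the dealer has 35 equally likely choices, so probability 1/35; weight (1/9)·(1/35) = 1/315 each.
If it is under any of cups 2, 3, and 7 (prior 1/9 each): that cup was opened and seen not to hold the prize — ruled out; weight (1/9)·0 = 0 each.
If it is under cup 6 (prior 1/9): the dealer has 56 equally likely choices, so probability 1/56; weight (1/9)·(1/56) = 1/504.
The weights sum to 1/56.
So P(the pea under cup 9 | the dealer opened cup 2, cup 3, and cup 7) = (1/315) / (1/56) = 8/45.

8/45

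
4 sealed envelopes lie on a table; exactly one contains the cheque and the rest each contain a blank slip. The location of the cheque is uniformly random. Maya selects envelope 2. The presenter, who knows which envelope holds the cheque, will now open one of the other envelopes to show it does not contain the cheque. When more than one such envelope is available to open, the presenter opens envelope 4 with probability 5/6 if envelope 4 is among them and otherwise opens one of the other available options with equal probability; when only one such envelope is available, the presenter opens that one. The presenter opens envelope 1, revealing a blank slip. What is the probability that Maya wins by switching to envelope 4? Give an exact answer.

2/3

Apply Bayes' rule, conditioning on where the cheque actually is.
If it is in envelope 1 (prior 1/4): the presenter opened envelope 1, so this case is ruled out; weight (1/4)·0 = 0.
If it is in envelope 2 (prior 1/4): envelope 4 is available but not opened; envelope 1 gets probability (1 − 5/6)/2 = 1/12; weight (1/4)·(1/12) = 1/48.
If it is in envelope 3 (prior 1/4): envelope 4 is available but not opened, probability 1/6; weight (1/4)·(1/6) = 1/24.
If it is in envelope 4 (prior 1/4): envelope 4 holds the prize so is unavailable; the presenter chooses uniformly among the 2 others, probability 1/2; weight (1/4)·(1/2) = 1/8.
The weights sum to 3/16.
So P(the cheque in envelope 4 | the presenter opened envelope 1) = (1/8) / (3/16) = 2/3.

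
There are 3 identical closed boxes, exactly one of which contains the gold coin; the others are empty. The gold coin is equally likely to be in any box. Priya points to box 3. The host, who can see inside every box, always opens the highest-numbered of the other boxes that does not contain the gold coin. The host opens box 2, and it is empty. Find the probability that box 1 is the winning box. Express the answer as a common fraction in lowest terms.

Condition on the true location of the gold coin.
If it is in either of boxes 1 and 3 (prior 1/3 each): box 2 is the highest-numbered option available, probability 1; weight (1/3)·1 = 1/3 each.
If it is in box 2 (prior 1/3): the host opened box 2, so this case is ruled out; weight (1/3)·0 = 0.
The weights sum to 2/3.
So P(the gold coin in box 1 | the host opened box 2) = (1/3) / (2/3) = 1/2.

1/2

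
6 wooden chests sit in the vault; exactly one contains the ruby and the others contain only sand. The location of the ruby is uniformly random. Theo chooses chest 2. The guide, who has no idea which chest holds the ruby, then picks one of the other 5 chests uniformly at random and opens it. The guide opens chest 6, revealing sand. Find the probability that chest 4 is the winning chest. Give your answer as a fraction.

1/5

Condition on the true location of the ruby.
If it is in any of chests 1, 2, 3, 4, and 5 (prior 1/6 each): the guide picks chest 6 with probability 1/5 regardless, and it is not the prize; weight (1/6)·(1/5) = 1/30 each.
If it is in chest 6 (prior 1/6): the guide opened chest 6, so this case is ruled out; weight (1/6)·0 = 0.
The weights sum to 1/6.
So P(the ruby in chest 4 | the guide opened chest 6) = (1/30) / (1/6) = 1/5.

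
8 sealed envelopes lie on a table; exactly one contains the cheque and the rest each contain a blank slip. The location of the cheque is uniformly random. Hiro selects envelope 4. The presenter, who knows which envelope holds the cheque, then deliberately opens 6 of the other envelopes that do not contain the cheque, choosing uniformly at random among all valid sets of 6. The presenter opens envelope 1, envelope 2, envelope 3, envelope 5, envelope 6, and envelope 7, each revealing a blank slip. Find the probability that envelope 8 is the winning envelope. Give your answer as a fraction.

Apply Bayes' rule, conditioning on where the cheque actually is.
If it is in any of envelopes 1, 2, 3, 5, 6, and 7 (prior 1/8 each): that envelope was opened and seen not to hold the prize — ruled out; weight (1/8)·0 = 0 each.
If it is in envelope 4 (prior 1/8): the presenter has 7 equally likely choices, so probability 1/7; weight (1/8)·(1/7) = 1/56.
If it is in envelope 8 (prior 1/8): the presenter has no choice, probability 1; weight (1/8)·1 = 1/8.
The weights sum to 1/7.
So P(the cheque in envelope 8 | the presenter opened envelope 1, envelope 2, envelope 3, envelope 5, envelope 6, and envelope 7) = (1/8) / (1/7) = 7/8.

7/8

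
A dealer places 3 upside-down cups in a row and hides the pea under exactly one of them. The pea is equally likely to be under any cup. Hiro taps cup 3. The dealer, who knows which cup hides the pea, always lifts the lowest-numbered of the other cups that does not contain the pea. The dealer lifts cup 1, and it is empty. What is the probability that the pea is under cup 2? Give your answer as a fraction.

1/2

Condition on the true location of the pea.
If it is under cup 1 (prior 1/3): the dealer opened cup 1, so this case is ruled out; weight (1/3)·0 = 0.
If it is under either of cups 2 and 3 (prior 1/3 each): cup 1 is the lowest-numbered option available, probability 1; weight (1/3)·1 = 1/3 each.
The weights sum to 2/3.
So P(the pea under cup 2 | the dealer opened cup 1) = (1/3) / (2/3) = 1/2.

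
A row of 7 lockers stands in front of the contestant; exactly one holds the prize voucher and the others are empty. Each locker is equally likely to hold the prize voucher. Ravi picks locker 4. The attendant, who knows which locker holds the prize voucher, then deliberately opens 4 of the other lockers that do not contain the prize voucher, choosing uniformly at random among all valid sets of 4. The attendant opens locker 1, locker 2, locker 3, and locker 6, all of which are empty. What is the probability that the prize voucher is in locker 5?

Consider each possible location of the prize voucher in turn.
If it is in any of lockers 1, 2, 3, and 6 (prior 1/7 each): that locker was opened and seen not to hold the prize — ruled out; weight (1/7)·0 = 0 each.
If it is in locker 4 (prior 1/7): the attendant has 15 equally likely choices, so probability 1/15; weight (1/7)·(1/15) = 1/105.
If it is in either of lockers 5 and 7 (prior 1/7 each): the attendant has 5 equally likely choices, so probability 1/5; weight (1/7)·(1/5) = 1/35 each.
The weights sum to 1/15.
So P(the prize voucher in locker 5 | the attendant opened locker 1, locker 2, locker 3, and locker 6) = (1/35) / (1/15) = 3/7.

3/7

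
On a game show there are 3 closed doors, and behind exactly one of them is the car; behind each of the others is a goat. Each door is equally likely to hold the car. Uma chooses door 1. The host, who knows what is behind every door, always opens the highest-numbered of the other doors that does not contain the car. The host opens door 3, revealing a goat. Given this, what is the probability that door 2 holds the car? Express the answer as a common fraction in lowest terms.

1/2

Apply Bayes' rule, conditioning on where the car actually is.
If it is behind either of doors 1 and 2 (prior 1/3 each): door 3 is the highest-numbered option available, probability 1; weight (1/3)·1 = 1/3 each.
If it is behind door 3 (prior 1/3): the host opened door 3, so this case is ruled out; weight (1/3)·0 = 0.
The weights sum to 2/3.
So P(the car behind door 2 | the host opened door 3) = (1/3) / (2/3) = 1/2.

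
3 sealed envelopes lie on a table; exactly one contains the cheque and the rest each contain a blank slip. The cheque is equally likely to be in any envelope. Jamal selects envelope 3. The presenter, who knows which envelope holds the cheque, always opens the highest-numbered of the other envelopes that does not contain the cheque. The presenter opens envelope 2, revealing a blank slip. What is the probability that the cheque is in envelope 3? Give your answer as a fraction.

Consider each possible location of the cheque in turn.
If it is in either of envelopes 1 and 3 (prior 1/3 each): envelope 2 is the highest-numbered option available, probability 1; weight (1/3)·1 = 1/3 each.
If it is in envelope 2 (prior 1/3): the presenter opened envelope 2, so this case is ruled out; weight (1/3)·0 = 0.
The weights sum to 2/3.
So P(the cheque in envelope 3 | the presenter opened envelope 2) = (1/3) / (2/3) = 1/2.

1/2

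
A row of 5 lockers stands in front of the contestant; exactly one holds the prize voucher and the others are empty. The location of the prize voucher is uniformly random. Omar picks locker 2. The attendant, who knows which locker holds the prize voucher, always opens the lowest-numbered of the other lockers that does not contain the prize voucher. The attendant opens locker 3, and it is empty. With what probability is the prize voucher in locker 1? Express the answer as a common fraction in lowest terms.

Condition on the true location of the prize voucher.
If it is in locker 1 (prior 1/5): locker 3 is the lowest-numbered option available, probability 1; weight (1/5)·1 = 1/5.
If it is in any of lockers 2, 4, and 5 (prior 1/5 each): the attendant would have opened locker 1 instead, probability 0; weight (1/5)·0 = 0 each.
If it is in locker 3 (prior 1/5): the attendant opened locker 3, so this case is ruled out; weight (1/5)·0 = 0.
The weights sum to 1/5.
So P(the prize voucher in locker 1 | the attendant opened locker 3) = (1/5) / (1/5) = 1.

1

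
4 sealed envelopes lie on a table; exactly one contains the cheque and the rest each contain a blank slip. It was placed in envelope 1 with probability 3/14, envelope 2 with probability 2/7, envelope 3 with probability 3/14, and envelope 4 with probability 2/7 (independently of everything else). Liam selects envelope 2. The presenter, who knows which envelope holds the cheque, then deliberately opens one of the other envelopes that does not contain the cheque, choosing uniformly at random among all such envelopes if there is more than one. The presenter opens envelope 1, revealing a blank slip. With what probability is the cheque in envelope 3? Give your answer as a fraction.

9/29

Apply Bayes' rule, conditioning on where the cheque actually is.
If it is in envelope 1 (prior 3/14): the presenter opened envelope 1, so this case is ruled out; weight (3/14)·0 = 0.
If it is in envelope 2 (prior 2/7): the presenter has 3 equally likely choices, so probability 1/3; weight (2/7)·(1/3) = 2/21.
If it is in envelope 3 (prior 3/14): the presenter has 2 equally likely choices, so probability 1/2; weight (3/14)·(1/2) = 3/28.
If it is in envelope 4 (prior 2/7): the presenter has 2 equally likely choices, so probability 1/2; weight (2/7)·(1/2) = 1/7.
The weights sum to 29/84.
So P(the cheque in envelope 3 | the presenter opened envelope 1) = (3/28) / (29/84) = 9/29.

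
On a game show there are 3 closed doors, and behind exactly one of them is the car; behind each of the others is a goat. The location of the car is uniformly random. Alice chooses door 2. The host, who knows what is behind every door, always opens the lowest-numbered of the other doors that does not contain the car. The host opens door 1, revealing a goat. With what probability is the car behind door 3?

Condition on the true location of the car.
If it is behind door 1 (prior 1/3): the host opened door 1, so this case is ruled out; weight (1/3)·0 = 0.
If it is behind either of doors 2 and 3 (prior 1/3 each): door 1 is the lowest-numbered option available, probability 1; weight (1/3)·1 = 1/3 each.
The weights sum to 2/3.
So P(the car behind door 3 | the host opened door 1) = (1/3) / (2/3) = 1/2.

1/2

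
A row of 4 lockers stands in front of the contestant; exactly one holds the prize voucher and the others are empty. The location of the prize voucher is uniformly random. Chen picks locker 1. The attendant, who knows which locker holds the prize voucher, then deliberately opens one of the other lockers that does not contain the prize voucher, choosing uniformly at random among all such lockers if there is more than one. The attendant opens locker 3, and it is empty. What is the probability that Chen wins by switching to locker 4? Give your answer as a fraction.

3/8

Apply Bayes' rule, conditioning on where the prize voucher actually is.
If it is in locker 1 (prior 1/4): the attendant has 3 equally likely choices, so probability 1/3; weight (1/4)·(1/3) = 1/12.
If it is in either of lockers 2 and 4 (prior 1/4 each): the attendant has 2 equally likely choices, so probability 1/2; weight (1/4)·(1/2) = 1/8 each.
If it is in locker 3 (prior 1/4): the attendant opened locker 3, so this case is ruled out; weight (1/4)·0 = 0.
The weights sum to 1/3.
So P(the prize voucher in locker 4 | the attendant opened locker 3) = (1/8) / (1/3) = 3/8.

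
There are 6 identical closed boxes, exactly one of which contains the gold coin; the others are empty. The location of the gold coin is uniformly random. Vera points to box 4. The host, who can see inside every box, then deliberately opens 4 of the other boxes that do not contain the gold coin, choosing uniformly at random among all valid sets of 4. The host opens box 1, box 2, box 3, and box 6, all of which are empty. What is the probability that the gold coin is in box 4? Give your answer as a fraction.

Apply Bayes' rule, conditioning on where the gold coin actually is.
If it is in any of boxes 1, 2, 3, and 6 (prior 1/6 each): that box was opened and seen not to hold the prize — ruled out; weight (1/6)·0 = 0 each.
If it is in box 4 (prior 1/6): the host has 5 equally likely choices, so probability 1/5; weight (1/6)·(1/5) = 1/30.
If it is in box 5 (prior 1/6): the host has no choice, probability 1; weight (1/6)·1 = 1/6.
The weights sum to 1/5.
So P(the gold coin in box 4 | the host opened box 1, box 2, box 3, and box 6) = (1/30) / (1/5) = 1/6.

1/6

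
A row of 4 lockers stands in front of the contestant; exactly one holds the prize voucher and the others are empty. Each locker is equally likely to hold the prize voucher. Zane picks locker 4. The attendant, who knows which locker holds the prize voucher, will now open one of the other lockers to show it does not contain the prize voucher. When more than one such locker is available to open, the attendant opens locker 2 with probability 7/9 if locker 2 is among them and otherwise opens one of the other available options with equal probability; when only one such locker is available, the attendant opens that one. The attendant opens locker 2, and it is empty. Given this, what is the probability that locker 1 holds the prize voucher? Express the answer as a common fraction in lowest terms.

Consider each possible location of the prize voucher in turn.
If it is in any of lockers 1, 3, and 4 (prior 1/4 each): locker 2 is available, opened with probability 7/9; weight (1/4)·(7/9) = 7/36 each.
If it is in locker 2 (prior 1/4): the attendant opened locker 2, so this case is ruled out; weight (1/4)·0 = 0.
The weights sum to 7/12.
So P(the prize voucher in locker 1 | the attendant opened locker 2) = (7/36) / (7/12) = 1/3.

1/3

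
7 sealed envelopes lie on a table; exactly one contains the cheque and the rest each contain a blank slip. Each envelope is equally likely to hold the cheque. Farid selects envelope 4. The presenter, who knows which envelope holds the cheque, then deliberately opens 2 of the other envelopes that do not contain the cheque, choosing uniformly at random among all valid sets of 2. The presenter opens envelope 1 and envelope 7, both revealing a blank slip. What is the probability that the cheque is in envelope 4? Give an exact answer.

Condition on the true location of the cheque.
If it is in either of envelopes 1 and 7 (prior 1/7 each): that envelope was opened and seen not to hold the prize — ruled out; weight (1/7)·0 = 0 each.
If it is in any of envelopes 2, 3, 5, and 6 (prior 1/7 each): the presenter has 10 equally likely choices, so probability 1/10; weight (1/7)·(1/10) = 1/70 each.
If it is in envelope 4 (prior 1/7): the presenter has 15 equally likely choices, so probability 1/15; weight (1/7)·(1/15) = 1/105.
The weights sum to 1/15.
So P(the cheque in envelope 4 | the presenter opened envelope 1 and envelope 7) = (1/105) / (1/15) = 1/7.

1/7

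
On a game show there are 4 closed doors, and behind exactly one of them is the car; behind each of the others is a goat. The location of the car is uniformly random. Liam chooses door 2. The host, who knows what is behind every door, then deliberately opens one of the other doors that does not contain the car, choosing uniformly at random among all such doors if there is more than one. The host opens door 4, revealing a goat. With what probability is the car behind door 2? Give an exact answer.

Consider each possible location of the car in turn.
If it is behind either of doors 1 and 3 (prior 1/4 each): the host has 2 equally likely choices, so probability 1/2; weight (1/4)·(1/2) = 1/8 each.
If it is behind door 2 (prior 1/4): the host has 3 equally likely choices, so probability 1/3; weight (1/4)·(1/3) = 1/12.
If it is behind door 4 (prior 1/4): the host opened door 4, so this case is ruled out; weight (1/4)·0 = 0.
The weights sum to 1/3.
So P(the car behind door 2 | the host opened door 4) = (1/12) / (1/3) = 1/4.

1/4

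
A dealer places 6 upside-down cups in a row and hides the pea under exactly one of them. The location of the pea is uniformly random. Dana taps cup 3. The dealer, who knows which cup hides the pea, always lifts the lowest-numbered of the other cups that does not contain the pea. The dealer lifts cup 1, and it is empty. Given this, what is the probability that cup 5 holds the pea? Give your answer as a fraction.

1/5

Consider each possible location of the pea in turn.
If it is under cup 1 (prior 1/6): the dealer opened cup 1, so this case is ruled out; weight (1/6)·0 = 0.
If it is under any of cups 2, 3, 4, 5, and 6 (prior 1/6 each): cup 1 is the lowest-numbered option available, probability 1; weight (1/6)·1 = 1/6 each.
The weights sum to 5/6.
So P(the pea under cup 5 | the dealer opened cup 1) = (1/6) / (5/6) = 1/5.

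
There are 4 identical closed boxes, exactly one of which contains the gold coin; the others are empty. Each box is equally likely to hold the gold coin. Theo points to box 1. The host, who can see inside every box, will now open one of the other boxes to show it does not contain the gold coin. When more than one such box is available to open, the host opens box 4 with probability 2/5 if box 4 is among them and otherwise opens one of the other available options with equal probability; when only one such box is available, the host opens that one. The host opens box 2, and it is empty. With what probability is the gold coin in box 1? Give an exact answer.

Consider each possible location of the gold coin in turn.
If it is in box 1 (prior 1/4): box 4 is available but not opened; box 2 gets probability (1 − 2/5)/2 = 3/10; weight (1/4)·(3/10) = 3/40.
If it is in box 2 (prior 1/4): the host opened box 2, so this case is ruled out; weight (1/4)·0 = 0.
If it is in box 3 (prior 1/4): box 4 is available but not opened, probability 3/5; weight (1/4)·(3/5) = 3/20.
If it is in box 4 (prior 1/4): box 4 holds the prize so is unavailable; the host chooses uniformly among the 2 others, probability 1/2; weight (1/4)·(1/2) = 1/8.
The weights sum to 7/20.
So P(the gold coin in box 1 | the host opened box 2) = (3/40) / (7/20) = 3/14.

3/14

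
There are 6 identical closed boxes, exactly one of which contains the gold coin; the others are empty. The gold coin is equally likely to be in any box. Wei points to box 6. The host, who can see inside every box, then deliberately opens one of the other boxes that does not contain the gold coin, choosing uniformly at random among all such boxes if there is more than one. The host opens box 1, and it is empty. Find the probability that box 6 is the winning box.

Apply Bayes' rule, conditioning on where the gold coin actually is.
If it is in box 1 (prior 1/6): the host opened box 1, so this case is ruled out; weight (1/6)·0 = 0.
If it is in any of boxes 2, 3, 4, and 5 (prior 1/6 each): the host has 4 equally likely choices, so probability 1/4; weight (1/6)·(1/4) = 1/24 each.
If it is in box 6 (prior 1/6): the host has 5 equally likely choices, so probability 1/5; weight (1/6)·(1/5) = 1/30.
The weights sum to 1/5.
So P(the gold coin in box 6 | the host opened box 1) = (1/30) / (1/5) = 1/6.

1/6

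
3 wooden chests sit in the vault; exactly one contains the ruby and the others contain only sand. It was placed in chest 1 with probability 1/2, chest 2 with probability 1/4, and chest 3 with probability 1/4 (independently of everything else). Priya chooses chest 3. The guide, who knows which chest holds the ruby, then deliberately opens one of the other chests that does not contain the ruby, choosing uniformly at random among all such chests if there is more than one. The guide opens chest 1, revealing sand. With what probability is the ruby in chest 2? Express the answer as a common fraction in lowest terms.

Condition on the true location of the ruby.
If it is in chest 1 (prior 1/2): the guide opened chest 1, so this case is ruled out; weight (1/2)·0 = 0.
If it is in chest 2 (prior 1/4): the guide has no choice, probability 1; weight (1/4)·1 = 1/4.
If it is in chest 3 (prior 1/4): the guide has 2 equally likely choices, so probability 1/2; weight (1/4)·(1/2) = 1/8.
The weights sum to 3/8.
So P(the ruby in chest 2 | the guide opened chest 1) = (1/4) / (3/8) = 2/3.

2/3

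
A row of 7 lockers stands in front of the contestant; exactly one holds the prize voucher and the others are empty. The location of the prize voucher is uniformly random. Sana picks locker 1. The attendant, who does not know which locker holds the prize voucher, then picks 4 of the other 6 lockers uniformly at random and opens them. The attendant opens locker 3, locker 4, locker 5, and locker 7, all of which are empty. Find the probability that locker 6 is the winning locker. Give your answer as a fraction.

1/3

Apply Bayes' rule, conditioning on where the prize voucher actually is.
If it is in any of lockers 1, 2, and 6 (prior 1/7 each): the attendant picks exactly this set with probability 1/15 regardless, and none is the prize; weight (1/7)·(1/15) = 1/105 each.
If it is in any of lockers 3, 4, 5, and 7 (prior 1/7 each): that locker was opened and seen not to hold the prize — ruled out; weight (1/7)·0 = 0 each.
The weights sum to 1/35.
So P(the prize voucher in locker 6 | the attendant opened locker 3, locker 4, locker 5, and locker 7) = (1/105) / (1/35) = 1/3.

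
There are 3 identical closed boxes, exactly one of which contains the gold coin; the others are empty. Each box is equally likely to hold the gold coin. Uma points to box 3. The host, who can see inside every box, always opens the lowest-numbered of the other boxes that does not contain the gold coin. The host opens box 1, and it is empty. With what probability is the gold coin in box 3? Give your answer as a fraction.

1/2

Condition on the true location of the gold coin.
If it is in box 1 (prior 1/3): the host opened box 1, so this case is ruled out; weight (1/3)·0 = 0.
If it is in either of boxes 2 and 3 (prior 1/3 each): box 1 is the lowest-numbered option available, probability 1; weight (1/3)·1 = 1/3 each.
The weights sum to 2/3.
So P(the gold coin in box 3 | the host opened box 1) = (1/3) / (2/3) = 1/2.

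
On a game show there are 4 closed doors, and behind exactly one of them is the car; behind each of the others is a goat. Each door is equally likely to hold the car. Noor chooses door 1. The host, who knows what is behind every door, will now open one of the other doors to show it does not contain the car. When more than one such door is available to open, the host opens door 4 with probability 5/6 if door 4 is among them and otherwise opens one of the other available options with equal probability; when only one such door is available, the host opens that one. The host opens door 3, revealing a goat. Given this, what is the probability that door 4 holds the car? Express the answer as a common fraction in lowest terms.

2/3

Condition on the true location of the car.
If it is behind door 1 (prior 1/4): door 4 is available but not opened; door 3 gets probability (1 − 5/6)/2 = 1/12; weight (1/4)·(1/12) = 1/48.
If it is behind door 2 (prior 1/4): door 4 is available but not opened, probability 1/6; weight (1/4)·(1/6) = 1/24.
If it is behind door 3 (prior 1/4): the host opened door 3, so this case is ruled out; weight (1/4)·0 = 0.
If it is behind door 4 (prior 1/4): door 4 holds the prize so is unavailable; the host chooses uniformly among the 2 others, probability 1/2; weight (1/4)·(1/2) = 1/8.
The weights sum to 3/16.
So P(the car behind door 4 | the host opened door 3) = (1/8) / (3/16) = 2/3.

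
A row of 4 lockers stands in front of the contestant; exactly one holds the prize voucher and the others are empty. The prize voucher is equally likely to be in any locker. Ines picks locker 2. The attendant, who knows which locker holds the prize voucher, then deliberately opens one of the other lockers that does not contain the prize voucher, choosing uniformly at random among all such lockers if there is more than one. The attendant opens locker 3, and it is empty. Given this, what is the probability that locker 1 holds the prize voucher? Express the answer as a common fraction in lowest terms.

3/8

Apply Bayes' rule, conditioning on where the prize voucher actually is.
If it is in either of lockers 1 and 4 (prior 1/4 each): the attendant has 2 equally likely choices, so probability 1/2; weight (1/4)·(1/2) = 1/8 each.
If it is in locker 2 (prior 1/4): the attendant has 3 equally likely choices, so probability 1/3; weight (1/4)·(1/3) = 1/12.
If it is in locker 3 (prior 1/4): the attendant opened locker 3, so this case is ruled out; weight (1/4)·0 = 0.
The weights sum to 1/3.
So P(the prize voucher in locker 1 | the attendant opened locker 3) = (1/8) / (1/3) = 3/8.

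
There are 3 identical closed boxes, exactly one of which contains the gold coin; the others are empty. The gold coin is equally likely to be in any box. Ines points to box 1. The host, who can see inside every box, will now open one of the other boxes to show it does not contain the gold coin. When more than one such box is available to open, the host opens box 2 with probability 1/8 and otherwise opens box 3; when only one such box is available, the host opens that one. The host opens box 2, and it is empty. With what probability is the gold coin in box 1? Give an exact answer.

Condition on the true location of the gold coin.
If it is in box 1 (prior 1/3): box 2 is available, opened with probability 1/8; weight (1/3)·(1/8) = 1/24.
If it is in box 2 (prior 1/3): the host opened box 2, so this case is ruled out; weight (1/3)·0 = 0.
If it is in box 3 (prior 1/3): only box 2 is available, probability 1; weight (1/3)·1 = 1/3.
The weights sum to 3/8.
So P(the gold coin in box 1 | the host opened box 2) = (1/24) / (3/8) = 1/9.

1/9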